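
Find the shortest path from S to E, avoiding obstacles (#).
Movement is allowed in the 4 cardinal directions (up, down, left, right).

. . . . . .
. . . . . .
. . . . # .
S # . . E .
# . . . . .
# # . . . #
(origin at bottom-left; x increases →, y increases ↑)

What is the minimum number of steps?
6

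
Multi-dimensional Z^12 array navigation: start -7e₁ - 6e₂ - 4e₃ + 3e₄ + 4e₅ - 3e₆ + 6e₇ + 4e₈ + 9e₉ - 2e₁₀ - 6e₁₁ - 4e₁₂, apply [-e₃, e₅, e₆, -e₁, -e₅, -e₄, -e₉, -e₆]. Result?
(-8, -6, -5, 2, 4, -3, 6, 4, 8, -2, -6, -4)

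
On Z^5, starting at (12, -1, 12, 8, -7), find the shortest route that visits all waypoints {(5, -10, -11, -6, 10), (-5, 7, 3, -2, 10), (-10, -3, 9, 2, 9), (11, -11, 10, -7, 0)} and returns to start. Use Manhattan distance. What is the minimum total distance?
194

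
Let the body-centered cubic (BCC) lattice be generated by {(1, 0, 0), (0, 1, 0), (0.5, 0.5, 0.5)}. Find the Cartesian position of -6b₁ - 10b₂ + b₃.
(-5.5, -9.5, 0.5)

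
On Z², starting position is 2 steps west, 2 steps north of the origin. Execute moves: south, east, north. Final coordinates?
(-1, 2)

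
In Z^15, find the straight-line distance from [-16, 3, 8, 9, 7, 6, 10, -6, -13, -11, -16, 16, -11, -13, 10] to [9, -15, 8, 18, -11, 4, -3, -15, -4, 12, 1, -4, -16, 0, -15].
61.041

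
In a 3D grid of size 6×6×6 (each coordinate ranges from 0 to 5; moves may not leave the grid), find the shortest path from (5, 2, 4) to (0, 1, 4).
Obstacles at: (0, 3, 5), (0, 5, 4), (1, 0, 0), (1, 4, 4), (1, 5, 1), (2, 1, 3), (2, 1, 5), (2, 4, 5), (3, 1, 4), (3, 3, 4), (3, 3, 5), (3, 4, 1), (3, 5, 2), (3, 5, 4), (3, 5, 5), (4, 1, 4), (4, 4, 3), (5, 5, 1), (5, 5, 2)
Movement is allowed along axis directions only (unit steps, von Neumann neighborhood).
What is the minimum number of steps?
6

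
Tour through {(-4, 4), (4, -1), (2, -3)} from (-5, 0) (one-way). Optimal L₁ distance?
22
(one optimal route: (-5, 0) → (-4, 4) → (4, -1) → (2, -3))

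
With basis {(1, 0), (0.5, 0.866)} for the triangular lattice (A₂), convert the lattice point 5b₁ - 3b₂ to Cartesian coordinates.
(3.5, -2.598)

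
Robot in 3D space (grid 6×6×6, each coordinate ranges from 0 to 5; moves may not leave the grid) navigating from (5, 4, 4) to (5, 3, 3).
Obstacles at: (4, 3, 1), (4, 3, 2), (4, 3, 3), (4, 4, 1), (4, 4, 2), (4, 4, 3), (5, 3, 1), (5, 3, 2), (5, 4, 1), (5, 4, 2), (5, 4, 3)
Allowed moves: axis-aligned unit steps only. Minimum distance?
2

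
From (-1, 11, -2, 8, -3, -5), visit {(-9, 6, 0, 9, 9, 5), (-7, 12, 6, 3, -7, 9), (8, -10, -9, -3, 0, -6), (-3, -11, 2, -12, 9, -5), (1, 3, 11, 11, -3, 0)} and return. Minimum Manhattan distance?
264
(one optimal route: (-1, 11, -2, 8, -3, -5) → (8, -10, -9, -3, 0, -6) → (-3, -11, 2, -12, 9, -5) → (-9, 6, 0, 9, 9, 5) → (-7, 12, 6, 3, -7, 9) → (1, 3, 11, 11, -3, 0) → (-1, 11, -2, 8, -3, -5))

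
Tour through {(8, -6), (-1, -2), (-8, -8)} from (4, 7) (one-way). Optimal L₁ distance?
43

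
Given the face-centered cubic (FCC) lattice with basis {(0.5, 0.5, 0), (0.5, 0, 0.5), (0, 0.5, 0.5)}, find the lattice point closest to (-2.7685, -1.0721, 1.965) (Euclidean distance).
(-3, -1, 2)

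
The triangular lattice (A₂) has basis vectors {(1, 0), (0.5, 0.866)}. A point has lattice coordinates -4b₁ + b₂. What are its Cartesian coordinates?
(-3.5, 0.866)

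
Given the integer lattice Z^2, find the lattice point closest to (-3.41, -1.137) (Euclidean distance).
(-3, -1)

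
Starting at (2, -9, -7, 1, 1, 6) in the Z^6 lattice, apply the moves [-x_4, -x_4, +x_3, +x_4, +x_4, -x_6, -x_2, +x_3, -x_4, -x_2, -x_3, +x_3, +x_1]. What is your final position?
(3, -11, -5, 0, 1, 5)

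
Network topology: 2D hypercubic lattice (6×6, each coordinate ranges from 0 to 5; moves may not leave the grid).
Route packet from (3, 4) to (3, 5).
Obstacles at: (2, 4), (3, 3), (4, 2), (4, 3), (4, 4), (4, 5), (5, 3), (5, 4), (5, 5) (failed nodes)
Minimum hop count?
1
(one shortest path: (3, 4) → (3, 5))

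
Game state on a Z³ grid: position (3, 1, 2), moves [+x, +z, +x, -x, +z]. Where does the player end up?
(4, 1, 4)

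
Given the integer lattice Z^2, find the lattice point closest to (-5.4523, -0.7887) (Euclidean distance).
(-5, -1)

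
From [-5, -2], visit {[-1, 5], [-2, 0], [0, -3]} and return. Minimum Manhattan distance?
26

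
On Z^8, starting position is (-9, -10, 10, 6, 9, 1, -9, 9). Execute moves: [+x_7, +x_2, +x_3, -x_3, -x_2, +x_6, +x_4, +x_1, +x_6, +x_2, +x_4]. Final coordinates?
(-8, -9, 10, 8, 9, 3, -8, 9)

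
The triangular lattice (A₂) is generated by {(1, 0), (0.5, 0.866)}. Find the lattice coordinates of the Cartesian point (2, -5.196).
5b₁ - 6b₂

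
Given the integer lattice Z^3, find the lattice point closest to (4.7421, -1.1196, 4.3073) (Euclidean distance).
(5, -1, 4)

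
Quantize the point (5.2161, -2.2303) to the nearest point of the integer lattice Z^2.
(5, -2)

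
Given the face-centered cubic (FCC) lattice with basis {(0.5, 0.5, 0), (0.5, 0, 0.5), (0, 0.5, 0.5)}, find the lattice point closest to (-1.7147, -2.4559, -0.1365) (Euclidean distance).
(-1.5, -2.5, 0)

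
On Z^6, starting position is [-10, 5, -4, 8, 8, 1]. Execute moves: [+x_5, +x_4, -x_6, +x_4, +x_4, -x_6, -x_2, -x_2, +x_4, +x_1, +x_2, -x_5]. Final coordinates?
(-9, 4, -4, 12, 8, -1)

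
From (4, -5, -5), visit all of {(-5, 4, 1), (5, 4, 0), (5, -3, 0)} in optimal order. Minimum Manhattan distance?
26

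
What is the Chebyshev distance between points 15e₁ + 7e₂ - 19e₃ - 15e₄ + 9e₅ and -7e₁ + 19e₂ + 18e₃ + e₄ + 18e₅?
37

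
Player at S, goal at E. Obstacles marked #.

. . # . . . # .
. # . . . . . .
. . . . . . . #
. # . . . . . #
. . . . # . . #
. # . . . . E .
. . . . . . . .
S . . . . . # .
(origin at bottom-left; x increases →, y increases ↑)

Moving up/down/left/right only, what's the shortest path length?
8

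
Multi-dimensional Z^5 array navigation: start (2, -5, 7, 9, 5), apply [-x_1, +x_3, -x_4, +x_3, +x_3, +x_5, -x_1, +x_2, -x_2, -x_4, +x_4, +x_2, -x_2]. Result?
(0, -5, 10, 8, 6)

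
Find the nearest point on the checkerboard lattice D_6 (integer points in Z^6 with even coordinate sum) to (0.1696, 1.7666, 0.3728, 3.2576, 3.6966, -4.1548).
(0, 2, 1, 3, 4, -4)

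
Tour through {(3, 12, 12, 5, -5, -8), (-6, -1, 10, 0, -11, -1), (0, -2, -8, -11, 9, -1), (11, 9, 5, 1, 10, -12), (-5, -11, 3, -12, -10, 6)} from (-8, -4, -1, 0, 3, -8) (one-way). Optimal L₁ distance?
214
(one optimal route: (-8, -4, -1, 0, 3, -8) → (0, -2, -8, -11, 9, -1) → (-5, -11, 3, -12, -10, 6) → (-6, -1, 10, 0, -11, -1) → (3, 12, 12, 5, -5, -8) → (11, 9, 5, 1, 10, -12))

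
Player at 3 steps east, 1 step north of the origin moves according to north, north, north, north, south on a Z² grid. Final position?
(3, 4)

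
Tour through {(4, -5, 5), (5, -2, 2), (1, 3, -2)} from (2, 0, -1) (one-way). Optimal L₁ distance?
25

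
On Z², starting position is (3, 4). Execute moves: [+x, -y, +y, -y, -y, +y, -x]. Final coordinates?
(3, 3)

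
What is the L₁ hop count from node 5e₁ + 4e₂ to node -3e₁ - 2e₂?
14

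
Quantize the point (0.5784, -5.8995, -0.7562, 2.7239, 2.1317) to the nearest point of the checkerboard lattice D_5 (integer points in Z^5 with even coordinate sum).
(0, -6, -1, 3, 2)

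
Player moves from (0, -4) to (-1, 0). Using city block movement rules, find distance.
5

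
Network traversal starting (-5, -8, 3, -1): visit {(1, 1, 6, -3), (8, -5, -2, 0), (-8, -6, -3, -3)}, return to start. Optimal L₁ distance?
78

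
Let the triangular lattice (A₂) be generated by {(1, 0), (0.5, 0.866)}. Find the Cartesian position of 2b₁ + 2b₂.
(3, 1.732)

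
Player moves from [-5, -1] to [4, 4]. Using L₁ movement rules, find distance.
14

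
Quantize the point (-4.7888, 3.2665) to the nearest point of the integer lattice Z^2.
(-5, 3)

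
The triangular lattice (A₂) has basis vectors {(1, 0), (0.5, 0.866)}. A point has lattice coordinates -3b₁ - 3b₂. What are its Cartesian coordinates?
(-4.5, -2.598)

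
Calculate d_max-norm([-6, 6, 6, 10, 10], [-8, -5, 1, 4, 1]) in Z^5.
11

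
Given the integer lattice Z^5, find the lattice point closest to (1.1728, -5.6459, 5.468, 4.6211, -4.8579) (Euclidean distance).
(1, -6, 5, 5, -5)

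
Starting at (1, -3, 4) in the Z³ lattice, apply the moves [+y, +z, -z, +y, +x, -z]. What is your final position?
(2, -1, 3)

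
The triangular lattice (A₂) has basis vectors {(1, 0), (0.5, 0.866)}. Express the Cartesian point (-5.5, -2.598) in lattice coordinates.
-4b₁ - 3b₂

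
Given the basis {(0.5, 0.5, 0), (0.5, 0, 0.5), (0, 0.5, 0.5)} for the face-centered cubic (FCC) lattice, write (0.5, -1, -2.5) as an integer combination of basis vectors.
2b₁ - b₂ - 4b₃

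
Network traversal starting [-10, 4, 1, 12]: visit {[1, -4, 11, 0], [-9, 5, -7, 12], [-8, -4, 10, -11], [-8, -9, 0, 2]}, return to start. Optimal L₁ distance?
132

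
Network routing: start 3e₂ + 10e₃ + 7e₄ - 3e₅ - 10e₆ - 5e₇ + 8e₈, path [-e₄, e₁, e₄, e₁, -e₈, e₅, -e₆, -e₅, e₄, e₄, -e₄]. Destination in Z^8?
(2, 3, 10, 8, -3, -11, -5, 7)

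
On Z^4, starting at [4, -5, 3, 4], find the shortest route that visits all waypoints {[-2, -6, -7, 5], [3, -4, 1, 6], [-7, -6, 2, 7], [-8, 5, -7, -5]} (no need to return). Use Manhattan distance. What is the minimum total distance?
63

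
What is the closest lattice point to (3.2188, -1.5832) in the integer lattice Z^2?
(3, -2)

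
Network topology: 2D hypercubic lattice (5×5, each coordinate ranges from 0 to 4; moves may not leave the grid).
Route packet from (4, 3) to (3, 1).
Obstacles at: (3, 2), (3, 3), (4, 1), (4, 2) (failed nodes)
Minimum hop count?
7
(one shortest path: (4, 3) → (4, 4) → (3, 4) → (2, 4) → (2, 3) → (2, 2) → (2, 1) → (3, 1))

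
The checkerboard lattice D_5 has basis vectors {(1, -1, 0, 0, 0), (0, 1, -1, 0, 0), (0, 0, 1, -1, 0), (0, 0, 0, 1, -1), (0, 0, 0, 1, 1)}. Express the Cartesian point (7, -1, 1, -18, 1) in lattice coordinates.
7b₁ + 6b₂ + 7b₃ - 6b₄ - 5b₅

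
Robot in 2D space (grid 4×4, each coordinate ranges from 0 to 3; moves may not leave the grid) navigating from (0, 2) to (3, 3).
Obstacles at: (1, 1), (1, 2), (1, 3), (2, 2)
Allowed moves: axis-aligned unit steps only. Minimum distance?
8
(one shortest path: (0, 2) → (0, 1) → (0, 0) → (1, 0) → (2, 0) → (3, 0) → (3, 1) → (3, 2) → (3, 3))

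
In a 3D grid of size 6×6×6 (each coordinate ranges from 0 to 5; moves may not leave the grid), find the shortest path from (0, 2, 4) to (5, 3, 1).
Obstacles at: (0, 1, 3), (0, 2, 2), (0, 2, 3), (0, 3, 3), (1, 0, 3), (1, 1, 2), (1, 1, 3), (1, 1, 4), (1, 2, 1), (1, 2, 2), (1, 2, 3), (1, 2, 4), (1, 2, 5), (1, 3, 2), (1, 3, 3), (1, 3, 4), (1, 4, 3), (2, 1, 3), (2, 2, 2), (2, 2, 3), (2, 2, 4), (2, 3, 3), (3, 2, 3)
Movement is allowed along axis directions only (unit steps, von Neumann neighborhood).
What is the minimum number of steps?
11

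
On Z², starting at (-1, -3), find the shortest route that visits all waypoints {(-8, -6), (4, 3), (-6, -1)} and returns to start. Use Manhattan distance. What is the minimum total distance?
42
(one optimal route: (-1, -3) → (-8, -6) → (-6, -1) → (4, 3) → (-1, -3))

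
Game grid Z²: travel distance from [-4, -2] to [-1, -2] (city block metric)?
3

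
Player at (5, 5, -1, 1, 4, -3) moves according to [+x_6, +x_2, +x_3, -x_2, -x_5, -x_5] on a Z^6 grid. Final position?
(5, 5, 0, 1, 2, -2)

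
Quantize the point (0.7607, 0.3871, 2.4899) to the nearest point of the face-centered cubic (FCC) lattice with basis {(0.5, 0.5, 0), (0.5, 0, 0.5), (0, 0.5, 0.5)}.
(1, 0.5, 2.5)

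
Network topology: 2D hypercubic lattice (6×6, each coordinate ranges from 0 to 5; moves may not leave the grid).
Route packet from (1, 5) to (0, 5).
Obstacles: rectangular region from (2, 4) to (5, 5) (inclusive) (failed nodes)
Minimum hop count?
1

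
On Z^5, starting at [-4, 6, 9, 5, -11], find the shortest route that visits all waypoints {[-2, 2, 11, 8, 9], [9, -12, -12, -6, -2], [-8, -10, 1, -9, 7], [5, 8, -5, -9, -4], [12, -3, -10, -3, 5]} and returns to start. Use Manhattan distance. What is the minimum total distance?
230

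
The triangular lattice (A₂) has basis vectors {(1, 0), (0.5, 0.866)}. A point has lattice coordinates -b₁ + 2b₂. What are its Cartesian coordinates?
(0, 1.732)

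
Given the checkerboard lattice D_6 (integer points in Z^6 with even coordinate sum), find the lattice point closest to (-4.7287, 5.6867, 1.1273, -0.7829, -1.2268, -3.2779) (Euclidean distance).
(-5, 5, 1, -1, -1, -3)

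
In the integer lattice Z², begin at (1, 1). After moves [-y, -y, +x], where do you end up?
(2, -1)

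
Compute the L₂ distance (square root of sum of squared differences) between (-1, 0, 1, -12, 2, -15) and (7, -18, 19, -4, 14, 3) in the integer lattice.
35.2704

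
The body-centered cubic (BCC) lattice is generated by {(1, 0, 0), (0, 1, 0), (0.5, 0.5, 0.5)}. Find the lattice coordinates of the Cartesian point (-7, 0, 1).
-8b₁ - b₂ + 2b₃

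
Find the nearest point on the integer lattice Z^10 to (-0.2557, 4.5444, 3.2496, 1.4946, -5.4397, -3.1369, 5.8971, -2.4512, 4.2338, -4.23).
(0, 5, 3, 1, -5, -3, 6, -2, 4, -4)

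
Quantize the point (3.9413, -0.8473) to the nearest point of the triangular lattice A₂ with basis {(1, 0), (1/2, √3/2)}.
(3.5, -0.866)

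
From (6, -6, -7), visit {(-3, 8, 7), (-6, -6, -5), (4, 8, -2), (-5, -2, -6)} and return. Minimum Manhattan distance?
82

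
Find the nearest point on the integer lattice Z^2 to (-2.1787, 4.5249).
(-2, 5)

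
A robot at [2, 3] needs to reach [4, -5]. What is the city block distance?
10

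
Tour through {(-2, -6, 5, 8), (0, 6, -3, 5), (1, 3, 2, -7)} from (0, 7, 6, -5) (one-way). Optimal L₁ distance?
57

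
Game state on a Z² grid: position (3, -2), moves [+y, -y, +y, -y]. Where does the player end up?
(3, -2)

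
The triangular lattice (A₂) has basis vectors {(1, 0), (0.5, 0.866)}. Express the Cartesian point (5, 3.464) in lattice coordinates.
3b₁ + 4b₂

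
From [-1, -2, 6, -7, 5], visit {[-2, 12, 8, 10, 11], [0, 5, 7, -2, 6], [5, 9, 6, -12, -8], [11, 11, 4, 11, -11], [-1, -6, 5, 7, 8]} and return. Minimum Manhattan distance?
176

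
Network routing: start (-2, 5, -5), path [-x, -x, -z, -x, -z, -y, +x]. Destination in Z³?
(-4, 4, -7)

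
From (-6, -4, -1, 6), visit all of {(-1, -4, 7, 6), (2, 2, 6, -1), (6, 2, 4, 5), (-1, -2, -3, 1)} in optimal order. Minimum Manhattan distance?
60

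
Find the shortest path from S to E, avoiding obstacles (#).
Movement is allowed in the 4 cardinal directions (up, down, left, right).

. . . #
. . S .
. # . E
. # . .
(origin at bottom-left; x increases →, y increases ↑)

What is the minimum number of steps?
2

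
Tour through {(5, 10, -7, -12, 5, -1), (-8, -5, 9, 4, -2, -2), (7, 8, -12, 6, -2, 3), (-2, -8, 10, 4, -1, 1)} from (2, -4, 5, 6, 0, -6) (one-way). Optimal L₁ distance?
127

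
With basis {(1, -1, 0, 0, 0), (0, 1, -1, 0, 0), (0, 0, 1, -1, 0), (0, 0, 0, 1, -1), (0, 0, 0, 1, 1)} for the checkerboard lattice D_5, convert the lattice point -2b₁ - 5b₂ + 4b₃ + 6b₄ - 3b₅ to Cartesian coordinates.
(-2, -3, 9, -1, -9)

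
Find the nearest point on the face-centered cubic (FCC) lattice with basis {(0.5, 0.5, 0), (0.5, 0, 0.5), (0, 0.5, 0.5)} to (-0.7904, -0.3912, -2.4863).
(-1, -0.5, -2.5)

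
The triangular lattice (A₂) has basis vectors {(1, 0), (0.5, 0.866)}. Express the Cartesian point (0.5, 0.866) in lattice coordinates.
b₂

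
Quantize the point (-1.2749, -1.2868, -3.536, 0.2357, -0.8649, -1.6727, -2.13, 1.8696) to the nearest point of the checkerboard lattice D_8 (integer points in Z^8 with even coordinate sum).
(-1, -1, -3, 0, -1, -2, -2, 2)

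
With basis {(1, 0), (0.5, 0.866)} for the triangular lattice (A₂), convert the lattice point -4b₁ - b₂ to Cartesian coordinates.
(-4.5, -0.866)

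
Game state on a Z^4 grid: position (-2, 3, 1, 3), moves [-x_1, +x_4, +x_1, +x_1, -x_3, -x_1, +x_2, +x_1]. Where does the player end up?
(-1, 4, 0, 4)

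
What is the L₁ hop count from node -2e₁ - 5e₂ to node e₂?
8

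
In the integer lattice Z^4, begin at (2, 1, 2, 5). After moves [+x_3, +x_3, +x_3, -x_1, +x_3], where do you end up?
(1, 1, 6, 5)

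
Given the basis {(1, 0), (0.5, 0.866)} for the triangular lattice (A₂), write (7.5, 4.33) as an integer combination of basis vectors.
5b₁ + 5b₂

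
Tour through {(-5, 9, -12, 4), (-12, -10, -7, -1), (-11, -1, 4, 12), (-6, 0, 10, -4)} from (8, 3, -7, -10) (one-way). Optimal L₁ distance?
136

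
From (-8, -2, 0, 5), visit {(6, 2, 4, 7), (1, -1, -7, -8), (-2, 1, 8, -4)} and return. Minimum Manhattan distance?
102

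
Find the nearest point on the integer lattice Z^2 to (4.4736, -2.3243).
(4, -2)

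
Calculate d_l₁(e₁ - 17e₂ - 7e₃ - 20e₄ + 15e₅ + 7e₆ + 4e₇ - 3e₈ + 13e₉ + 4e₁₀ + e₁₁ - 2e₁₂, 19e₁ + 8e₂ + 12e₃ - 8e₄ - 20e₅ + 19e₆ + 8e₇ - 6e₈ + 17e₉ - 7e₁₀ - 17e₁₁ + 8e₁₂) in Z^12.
171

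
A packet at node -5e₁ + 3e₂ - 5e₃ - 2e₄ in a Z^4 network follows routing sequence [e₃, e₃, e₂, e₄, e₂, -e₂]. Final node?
(-5, 4, -3, -1)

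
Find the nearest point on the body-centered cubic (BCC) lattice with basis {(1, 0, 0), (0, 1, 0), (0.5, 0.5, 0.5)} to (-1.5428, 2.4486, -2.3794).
(-1.5, 2.5, -2.5)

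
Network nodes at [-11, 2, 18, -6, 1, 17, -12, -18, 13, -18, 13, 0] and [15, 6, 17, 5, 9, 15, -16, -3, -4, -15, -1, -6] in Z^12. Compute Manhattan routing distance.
111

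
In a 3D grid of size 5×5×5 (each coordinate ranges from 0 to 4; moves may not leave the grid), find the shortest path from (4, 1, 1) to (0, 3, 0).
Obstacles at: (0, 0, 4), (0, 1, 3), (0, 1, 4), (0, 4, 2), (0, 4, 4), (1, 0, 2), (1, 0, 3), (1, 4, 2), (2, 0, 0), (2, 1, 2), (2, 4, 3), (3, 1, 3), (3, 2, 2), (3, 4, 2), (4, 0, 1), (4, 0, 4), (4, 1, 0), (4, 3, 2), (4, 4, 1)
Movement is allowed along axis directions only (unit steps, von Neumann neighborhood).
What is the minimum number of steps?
7
(one shortest path: (4, 1, 1) → (3, 1, 1) → (2, 1, 1) → (1, 1, 1) → (0, 1, 1) → (0, 2, 1) → (0, 3, 1) → (0, 3, 0))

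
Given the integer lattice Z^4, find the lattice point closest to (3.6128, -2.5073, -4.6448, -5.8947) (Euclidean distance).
(4, -3, -5, -6)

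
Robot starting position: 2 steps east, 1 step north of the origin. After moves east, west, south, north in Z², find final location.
(2, 1)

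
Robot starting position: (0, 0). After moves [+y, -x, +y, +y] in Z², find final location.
(-1, 3)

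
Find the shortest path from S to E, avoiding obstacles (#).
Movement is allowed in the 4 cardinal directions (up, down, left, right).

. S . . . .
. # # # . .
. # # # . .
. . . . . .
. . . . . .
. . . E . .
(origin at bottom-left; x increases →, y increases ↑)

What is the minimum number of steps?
9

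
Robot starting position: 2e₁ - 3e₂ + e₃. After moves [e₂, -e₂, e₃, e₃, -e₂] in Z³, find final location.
(2, -4, 3)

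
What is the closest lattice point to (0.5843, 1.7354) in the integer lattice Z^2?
(1, 2)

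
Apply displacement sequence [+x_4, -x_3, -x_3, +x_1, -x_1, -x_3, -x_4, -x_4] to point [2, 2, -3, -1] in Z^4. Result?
(2, 2, -6, -2)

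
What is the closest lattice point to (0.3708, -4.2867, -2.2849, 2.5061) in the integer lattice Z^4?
(0, -4, -2, 3)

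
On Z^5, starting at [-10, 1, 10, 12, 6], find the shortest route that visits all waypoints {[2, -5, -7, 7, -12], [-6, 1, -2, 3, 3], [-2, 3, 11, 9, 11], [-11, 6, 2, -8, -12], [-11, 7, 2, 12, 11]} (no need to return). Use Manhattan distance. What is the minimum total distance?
162
(one optimal route: (-10, 1, 10, 12, 6) → (-2, 3, 11, 9, 11) → (-11, 7, 2, 12, 11) → (-6, 1, -2, 3, 3) → (2, -5, -7, 7, -12) → (-11, 6, 2, -8, -12))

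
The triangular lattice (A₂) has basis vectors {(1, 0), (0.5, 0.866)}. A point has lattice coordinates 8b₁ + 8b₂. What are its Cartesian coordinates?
(12, 6.928)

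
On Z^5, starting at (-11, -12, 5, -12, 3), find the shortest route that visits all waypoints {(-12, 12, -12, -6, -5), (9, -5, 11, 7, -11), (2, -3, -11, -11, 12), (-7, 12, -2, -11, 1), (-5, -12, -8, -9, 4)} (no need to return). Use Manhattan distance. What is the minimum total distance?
202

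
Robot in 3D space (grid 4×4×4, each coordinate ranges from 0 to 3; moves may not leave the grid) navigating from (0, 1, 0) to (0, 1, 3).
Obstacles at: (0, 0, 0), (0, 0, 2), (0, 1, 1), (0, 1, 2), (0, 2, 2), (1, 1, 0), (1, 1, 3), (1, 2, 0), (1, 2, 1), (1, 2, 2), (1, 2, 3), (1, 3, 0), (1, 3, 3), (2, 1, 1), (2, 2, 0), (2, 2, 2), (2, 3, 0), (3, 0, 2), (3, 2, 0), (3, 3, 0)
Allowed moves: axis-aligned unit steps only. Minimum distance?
7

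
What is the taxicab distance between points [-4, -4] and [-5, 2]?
7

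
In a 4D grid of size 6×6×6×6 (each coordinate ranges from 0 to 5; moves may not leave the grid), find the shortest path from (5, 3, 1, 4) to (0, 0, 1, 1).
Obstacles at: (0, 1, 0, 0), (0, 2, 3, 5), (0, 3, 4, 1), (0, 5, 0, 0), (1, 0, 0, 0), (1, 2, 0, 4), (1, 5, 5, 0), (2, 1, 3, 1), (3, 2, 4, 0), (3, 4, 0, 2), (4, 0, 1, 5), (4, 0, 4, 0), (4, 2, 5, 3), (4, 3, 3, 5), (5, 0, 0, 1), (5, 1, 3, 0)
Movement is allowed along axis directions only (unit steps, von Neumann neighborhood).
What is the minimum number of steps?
11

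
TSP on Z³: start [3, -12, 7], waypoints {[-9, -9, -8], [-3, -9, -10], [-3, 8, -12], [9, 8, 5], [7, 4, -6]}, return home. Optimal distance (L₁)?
122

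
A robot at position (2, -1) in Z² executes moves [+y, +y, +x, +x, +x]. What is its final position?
(5, 1)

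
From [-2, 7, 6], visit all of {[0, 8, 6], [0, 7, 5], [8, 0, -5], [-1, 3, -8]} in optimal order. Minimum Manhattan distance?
38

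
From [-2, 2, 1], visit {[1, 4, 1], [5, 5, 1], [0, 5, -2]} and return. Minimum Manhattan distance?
26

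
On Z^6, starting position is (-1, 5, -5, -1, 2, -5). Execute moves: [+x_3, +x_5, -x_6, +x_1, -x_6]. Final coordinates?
(0, 5, -4, -1, 3, -7)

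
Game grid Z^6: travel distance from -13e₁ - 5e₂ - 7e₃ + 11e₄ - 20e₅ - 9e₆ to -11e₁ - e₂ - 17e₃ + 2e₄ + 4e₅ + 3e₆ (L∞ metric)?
24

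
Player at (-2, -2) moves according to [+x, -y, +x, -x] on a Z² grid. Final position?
(-1, -3)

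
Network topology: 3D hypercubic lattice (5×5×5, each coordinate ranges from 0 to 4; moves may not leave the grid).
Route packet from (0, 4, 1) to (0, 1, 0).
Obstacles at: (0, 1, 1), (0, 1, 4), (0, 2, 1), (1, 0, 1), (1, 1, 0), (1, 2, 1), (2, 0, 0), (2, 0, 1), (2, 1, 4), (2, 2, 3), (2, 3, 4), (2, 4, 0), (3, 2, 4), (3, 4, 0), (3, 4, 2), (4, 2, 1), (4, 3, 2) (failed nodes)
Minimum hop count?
4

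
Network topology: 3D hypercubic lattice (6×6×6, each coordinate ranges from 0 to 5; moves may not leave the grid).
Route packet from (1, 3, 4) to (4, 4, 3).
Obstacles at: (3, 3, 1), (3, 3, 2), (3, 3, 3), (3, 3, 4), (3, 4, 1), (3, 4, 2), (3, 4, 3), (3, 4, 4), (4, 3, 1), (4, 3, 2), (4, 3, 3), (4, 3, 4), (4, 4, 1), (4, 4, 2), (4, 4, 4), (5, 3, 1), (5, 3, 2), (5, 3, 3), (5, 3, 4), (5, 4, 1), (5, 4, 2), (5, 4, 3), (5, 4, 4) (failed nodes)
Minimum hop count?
7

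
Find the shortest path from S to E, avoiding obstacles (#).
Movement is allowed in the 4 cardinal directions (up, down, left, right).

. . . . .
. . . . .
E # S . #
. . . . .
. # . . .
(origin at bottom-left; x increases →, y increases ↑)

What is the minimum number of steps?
4
(one shortest path: (2, 2) → (2, 1) → (1, 1) → (0, 1) → (0, 2))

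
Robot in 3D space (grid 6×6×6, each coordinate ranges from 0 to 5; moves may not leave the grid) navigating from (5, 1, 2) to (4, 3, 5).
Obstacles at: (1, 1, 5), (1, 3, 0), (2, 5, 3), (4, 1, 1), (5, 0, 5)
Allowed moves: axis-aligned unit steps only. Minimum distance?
6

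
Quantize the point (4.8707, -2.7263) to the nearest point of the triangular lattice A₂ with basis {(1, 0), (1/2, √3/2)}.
(4.5, -2.598)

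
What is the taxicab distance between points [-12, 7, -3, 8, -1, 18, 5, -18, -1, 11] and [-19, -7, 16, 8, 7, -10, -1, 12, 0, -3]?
127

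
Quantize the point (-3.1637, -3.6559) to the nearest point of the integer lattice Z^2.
(-3, -4)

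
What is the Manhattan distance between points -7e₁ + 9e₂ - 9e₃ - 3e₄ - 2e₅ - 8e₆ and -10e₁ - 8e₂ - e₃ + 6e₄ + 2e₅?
49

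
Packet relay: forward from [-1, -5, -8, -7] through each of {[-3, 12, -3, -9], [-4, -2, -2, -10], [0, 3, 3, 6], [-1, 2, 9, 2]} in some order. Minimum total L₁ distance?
77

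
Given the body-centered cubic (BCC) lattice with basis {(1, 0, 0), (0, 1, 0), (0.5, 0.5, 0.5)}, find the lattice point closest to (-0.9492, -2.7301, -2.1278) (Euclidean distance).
(-1, -3, -2)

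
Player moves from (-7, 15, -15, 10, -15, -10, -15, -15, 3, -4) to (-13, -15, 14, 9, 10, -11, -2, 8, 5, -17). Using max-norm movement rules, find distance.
30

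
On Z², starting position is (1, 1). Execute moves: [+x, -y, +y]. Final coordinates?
(2, 1)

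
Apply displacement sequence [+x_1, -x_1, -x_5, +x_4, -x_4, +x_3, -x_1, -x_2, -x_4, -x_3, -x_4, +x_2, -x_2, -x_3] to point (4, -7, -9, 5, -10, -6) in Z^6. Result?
(3, -8, -10, 3, -11, -6)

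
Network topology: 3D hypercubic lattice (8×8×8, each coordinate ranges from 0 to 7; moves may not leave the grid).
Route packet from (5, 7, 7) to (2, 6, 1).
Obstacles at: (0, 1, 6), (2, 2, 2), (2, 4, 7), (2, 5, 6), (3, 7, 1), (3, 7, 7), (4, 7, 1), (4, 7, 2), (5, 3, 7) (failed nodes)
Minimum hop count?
10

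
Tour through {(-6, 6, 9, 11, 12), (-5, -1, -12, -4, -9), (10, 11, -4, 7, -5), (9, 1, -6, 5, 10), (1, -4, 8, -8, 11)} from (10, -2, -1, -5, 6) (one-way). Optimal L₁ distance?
189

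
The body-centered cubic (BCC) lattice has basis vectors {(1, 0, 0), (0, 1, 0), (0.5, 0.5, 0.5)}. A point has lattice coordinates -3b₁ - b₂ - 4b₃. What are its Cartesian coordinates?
(-5, -3, -2)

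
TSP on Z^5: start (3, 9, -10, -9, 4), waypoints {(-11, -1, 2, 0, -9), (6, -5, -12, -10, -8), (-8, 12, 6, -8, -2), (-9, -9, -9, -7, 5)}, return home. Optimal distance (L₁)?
184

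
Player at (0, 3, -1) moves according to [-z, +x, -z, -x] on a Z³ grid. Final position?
(0, 3, -3)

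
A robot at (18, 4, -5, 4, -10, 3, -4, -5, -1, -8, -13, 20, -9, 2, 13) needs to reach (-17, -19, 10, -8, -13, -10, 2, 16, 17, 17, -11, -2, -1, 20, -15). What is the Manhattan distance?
249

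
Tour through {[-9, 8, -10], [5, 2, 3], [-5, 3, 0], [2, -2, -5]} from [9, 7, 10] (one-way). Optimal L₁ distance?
67
(one optimal route: (9, 7, 10) → (5, 2, 3) → (2, -2, -5) → (-5, 3, 0) → (-9, 8, -10))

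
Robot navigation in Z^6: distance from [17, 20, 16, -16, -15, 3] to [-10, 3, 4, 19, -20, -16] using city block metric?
115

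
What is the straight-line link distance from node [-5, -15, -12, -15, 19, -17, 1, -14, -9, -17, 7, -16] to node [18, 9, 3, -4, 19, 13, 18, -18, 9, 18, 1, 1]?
67.3053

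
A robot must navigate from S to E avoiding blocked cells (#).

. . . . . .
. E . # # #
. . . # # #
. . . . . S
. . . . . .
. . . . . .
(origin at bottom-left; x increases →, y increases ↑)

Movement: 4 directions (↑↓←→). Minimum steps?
6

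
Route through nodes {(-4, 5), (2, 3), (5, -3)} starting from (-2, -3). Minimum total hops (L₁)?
24
(one optimal route: (-2, -3) → (5, -3) → (2, 3) → (-4, 5))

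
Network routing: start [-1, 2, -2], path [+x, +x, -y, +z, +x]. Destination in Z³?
(2, 1, -1)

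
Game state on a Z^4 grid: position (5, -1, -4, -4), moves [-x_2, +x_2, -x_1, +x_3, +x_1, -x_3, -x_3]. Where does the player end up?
(5, -1, -5, -4)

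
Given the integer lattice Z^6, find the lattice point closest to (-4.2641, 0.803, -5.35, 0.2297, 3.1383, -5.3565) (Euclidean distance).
(-4, 1, -5, 0, 3, -5)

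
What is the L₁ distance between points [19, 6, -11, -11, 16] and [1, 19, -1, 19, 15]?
72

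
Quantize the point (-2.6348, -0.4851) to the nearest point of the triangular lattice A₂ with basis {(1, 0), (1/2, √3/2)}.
(-2.5, -0.866)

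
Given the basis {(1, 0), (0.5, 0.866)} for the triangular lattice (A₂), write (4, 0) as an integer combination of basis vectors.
4b₁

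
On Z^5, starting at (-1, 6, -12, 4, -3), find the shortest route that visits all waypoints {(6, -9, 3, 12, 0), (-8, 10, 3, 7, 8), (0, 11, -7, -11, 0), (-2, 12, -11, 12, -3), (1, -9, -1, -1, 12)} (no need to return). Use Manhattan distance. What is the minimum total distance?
172
(one optimal route: (-1, 6, -12, 4, -3) → (-2, 12, -11, 12, -3) → (0, 11, -7, -11, 0) → (-8, 10, 3, 7, 8) → (1, -9, -1, -1, 12) → (6, -9, 3, 12, 0))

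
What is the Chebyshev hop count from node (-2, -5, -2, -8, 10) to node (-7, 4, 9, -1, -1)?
11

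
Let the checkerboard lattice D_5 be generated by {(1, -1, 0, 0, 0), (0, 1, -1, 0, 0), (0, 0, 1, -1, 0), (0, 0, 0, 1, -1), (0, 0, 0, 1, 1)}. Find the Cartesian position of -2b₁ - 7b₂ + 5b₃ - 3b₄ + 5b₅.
(-2, -5, 12, -3, 8)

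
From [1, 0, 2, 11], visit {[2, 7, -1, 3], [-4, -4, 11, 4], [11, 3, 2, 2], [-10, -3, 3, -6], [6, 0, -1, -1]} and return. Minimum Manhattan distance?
128
(one optimal route: (1, 0, 2, 11) → (2, 7, -1, 3) → (11, 3, 2, 2) → (6, 0, -1, -1) → (-10, -3, 3, -6) → (-4, -4, 11, 4) → (1, 0, 2, 11))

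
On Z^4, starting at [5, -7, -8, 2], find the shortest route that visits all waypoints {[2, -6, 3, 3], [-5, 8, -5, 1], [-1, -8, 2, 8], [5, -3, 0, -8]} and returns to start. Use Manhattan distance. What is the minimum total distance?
116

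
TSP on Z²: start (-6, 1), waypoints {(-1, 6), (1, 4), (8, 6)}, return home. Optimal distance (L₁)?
38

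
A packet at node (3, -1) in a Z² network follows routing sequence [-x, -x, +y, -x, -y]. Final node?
(0, -1)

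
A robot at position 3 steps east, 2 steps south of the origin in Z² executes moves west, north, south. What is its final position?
(2, -2)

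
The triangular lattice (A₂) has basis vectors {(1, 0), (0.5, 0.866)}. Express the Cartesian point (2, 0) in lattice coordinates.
2b₁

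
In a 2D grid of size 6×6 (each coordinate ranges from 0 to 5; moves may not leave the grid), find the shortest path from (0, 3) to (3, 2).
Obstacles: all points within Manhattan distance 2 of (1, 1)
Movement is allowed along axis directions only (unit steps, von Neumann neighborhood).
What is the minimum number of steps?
6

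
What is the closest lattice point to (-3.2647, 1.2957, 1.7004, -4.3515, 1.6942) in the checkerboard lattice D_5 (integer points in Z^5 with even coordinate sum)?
(-3, 1, 2, -4, 2)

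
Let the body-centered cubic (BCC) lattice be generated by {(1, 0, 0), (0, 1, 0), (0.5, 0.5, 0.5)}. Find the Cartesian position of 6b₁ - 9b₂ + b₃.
(6.5, -8.5, 0.5)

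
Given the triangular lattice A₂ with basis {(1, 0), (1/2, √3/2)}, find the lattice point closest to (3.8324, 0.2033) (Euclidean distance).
(4, 0)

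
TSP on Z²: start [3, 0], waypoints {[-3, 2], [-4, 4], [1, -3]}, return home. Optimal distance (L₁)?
28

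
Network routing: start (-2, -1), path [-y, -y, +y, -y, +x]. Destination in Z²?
(-1, -3)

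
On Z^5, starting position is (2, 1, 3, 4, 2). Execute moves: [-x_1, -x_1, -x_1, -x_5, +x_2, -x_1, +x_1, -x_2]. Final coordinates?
(-1, 1, 3, 4, 1)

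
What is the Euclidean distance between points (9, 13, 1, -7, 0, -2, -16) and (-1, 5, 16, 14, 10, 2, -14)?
30.8221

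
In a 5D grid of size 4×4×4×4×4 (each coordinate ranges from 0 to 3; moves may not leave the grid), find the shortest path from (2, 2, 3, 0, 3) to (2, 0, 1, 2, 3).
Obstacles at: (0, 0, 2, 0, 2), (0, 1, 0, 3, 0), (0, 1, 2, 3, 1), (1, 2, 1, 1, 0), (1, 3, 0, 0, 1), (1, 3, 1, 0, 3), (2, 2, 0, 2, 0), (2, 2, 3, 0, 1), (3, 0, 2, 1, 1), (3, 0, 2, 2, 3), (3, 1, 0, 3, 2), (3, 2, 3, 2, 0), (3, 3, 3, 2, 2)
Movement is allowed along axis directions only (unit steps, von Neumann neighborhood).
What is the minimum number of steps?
6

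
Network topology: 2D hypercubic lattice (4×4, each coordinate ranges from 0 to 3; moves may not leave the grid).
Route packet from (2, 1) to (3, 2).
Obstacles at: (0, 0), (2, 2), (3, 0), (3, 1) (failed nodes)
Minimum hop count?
6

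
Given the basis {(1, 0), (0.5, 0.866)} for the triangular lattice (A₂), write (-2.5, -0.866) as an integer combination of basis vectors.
-2b₁ - b₂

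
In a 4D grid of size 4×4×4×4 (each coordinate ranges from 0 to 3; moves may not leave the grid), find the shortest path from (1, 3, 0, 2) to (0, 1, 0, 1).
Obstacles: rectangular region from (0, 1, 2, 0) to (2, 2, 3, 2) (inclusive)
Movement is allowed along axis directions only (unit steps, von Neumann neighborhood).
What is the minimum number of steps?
4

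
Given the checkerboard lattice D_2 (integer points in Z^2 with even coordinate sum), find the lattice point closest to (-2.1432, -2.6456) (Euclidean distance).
(-2, -2)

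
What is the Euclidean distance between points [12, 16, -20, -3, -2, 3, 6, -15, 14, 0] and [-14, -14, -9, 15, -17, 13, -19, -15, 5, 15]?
57.2451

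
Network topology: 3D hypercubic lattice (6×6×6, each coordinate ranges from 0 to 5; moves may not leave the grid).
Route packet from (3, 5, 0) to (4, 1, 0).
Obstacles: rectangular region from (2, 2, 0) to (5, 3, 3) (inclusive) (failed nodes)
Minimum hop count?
9
(one shortest path: (3, 5, 0) → (2, 5, 0) → (1, 5, 0) → (1, 4, 0) → (1, 3, 0) → (1, 2, 0) → (1, 1, 0) → (2, 1, 0) → (3, 1, 0) → (4, 1, 0))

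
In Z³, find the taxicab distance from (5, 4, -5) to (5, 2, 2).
9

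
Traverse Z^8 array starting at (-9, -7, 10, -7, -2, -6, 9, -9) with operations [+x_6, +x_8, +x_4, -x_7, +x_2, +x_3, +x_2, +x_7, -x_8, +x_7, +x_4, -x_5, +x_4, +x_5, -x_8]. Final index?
(-9, -5, 11, -4, -2, -5, 10, -10)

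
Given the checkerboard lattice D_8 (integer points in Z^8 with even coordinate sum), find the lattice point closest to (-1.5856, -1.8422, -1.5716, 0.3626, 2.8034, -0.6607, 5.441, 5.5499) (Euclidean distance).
(-2, -2, -2, 0, 3, -1, 5, 5)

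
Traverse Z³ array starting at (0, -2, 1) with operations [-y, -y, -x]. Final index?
(-1, -4, 1)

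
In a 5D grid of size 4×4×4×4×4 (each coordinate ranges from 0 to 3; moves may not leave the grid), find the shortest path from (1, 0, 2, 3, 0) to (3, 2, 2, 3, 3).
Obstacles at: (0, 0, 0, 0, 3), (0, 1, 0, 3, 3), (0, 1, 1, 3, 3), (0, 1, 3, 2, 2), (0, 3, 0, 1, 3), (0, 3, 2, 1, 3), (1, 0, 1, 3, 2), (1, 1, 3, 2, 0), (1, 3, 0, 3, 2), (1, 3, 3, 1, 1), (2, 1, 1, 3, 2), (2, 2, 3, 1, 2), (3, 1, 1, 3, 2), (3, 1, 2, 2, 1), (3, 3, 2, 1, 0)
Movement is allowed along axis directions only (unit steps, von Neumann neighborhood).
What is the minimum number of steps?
7
(one shortest path: (1, 0, 2, 3, 0) → (2, 0, 2, 3, 0) → (3, 0, 2, 3, 0) → (3, 1, 2, 3, 0) → (3, 2, 2, 3, 0) → (3, 2, 2, 3, 1) → (3, 2, 2, 3, 2) → (3, 2, 2, 3, 3))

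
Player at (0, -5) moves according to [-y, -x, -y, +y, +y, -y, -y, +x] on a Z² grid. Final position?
(0, -7)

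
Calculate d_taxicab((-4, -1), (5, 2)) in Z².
12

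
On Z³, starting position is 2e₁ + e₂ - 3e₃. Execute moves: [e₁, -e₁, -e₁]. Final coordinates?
(1, 1, -3)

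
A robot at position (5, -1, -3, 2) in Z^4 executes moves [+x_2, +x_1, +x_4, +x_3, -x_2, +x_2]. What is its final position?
(6, 0, -2, 3)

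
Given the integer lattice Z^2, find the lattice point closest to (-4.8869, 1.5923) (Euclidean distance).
(-5, 2)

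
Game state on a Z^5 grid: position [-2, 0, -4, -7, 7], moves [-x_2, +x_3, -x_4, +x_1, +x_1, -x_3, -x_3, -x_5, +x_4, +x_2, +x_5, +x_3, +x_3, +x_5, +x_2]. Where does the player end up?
(0, 1, -3, -7, 8)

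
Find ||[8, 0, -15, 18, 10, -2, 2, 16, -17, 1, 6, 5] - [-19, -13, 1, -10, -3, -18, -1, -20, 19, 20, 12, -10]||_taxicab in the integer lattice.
228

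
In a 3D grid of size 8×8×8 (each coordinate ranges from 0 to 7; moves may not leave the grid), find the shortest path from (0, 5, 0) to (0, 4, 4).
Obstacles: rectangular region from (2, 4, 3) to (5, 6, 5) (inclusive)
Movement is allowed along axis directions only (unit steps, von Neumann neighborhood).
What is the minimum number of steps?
5
(one shortest path: (0, 5, 0) → (0, 4, 0) → (0, 4, 1) → (0, 4, 2) → (0, 4, 3) → (0, 4, 4))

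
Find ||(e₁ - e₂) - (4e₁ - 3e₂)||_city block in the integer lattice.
5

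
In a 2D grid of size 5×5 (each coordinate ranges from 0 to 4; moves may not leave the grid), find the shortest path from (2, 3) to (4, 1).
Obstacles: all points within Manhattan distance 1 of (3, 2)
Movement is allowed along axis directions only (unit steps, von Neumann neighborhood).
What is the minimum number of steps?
8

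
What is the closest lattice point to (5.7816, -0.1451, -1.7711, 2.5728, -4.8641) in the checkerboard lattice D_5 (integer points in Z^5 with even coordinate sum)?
(6, 0, -2, 3, -5)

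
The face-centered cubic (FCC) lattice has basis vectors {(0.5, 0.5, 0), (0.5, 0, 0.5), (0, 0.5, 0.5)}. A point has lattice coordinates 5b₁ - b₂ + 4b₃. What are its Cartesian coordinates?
(2, 4.5, 1.5)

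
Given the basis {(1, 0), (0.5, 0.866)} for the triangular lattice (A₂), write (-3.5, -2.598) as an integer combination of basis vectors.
-2b₁ - 3b₂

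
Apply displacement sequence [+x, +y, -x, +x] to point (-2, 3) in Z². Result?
(-1, 4)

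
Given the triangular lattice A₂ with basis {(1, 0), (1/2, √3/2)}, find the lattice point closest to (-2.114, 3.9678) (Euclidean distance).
(-2, 3.464)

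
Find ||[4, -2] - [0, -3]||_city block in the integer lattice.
5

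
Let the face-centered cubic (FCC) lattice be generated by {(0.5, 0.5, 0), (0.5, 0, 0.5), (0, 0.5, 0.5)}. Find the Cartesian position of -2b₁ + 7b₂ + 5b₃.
(2.5, 1.5, 6)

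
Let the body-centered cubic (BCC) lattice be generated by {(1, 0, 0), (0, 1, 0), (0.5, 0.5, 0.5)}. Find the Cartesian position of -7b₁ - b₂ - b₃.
(-7.5, -1.5, -0.5)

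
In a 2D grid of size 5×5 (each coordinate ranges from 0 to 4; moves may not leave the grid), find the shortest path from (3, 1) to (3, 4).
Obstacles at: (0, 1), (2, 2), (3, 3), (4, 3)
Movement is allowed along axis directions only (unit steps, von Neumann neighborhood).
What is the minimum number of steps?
7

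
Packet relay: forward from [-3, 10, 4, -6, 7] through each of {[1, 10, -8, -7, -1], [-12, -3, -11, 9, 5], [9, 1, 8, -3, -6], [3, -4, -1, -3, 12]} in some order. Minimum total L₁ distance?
150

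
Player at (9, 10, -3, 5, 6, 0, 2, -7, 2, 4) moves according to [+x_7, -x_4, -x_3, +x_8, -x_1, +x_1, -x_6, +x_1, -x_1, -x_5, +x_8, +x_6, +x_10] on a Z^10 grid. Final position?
(9, 10, -4, 4, 5, 0, 3, -5, 2, 5)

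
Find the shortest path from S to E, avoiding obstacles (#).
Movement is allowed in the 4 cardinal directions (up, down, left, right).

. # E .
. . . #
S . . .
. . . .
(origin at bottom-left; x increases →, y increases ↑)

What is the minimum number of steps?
4
(one shortest path: (0, 1) → (1, 1) → (2, 1) → (2, 2) → (2, 3))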